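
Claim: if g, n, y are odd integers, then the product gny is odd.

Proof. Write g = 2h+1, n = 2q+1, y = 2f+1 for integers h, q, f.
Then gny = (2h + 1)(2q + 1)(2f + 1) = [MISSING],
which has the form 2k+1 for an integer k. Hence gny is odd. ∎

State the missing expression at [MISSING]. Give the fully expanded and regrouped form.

2(4fhq + 2fh + 2fq + f + 2hq + h + q) + 1

Expanding: (2h + 1)(2q + 1)(2f + 1) = 8fhq + 4fh + 4fq + 2f + 4hq + 2h + 2q + 1.
Every term except the constant is even, so this is 2(4fhq + 2fh + 2fq + f + 2hq + h + q) + 1,
and 4fhq + 2fh + 2fq + f + 2hq + h + q ∈ ℤ gives the required form.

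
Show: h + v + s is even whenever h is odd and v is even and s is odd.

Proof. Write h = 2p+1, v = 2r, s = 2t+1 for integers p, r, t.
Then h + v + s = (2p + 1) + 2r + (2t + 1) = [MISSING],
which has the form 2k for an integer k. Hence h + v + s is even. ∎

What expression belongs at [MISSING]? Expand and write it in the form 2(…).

2(p + r + t + 1)

Expanding: (2p + 1) + 2r + (2t + 1) = 2p + 2r + 2t + 2.
Every term is even; pulling out the factor of 2 gives 2(p + r + t + 1).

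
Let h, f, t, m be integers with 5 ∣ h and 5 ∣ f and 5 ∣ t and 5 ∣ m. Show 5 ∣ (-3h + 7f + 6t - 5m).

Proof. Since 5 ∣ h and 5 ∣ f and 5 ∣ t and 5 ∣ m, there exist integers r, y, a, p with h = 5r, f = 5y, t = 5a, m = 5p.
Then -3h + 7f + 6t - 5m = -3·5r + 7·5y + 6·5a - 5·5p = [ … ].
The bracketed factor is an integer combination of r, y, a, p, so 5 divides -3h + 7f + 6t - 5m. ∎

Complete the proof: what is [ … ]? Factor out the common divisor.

5(6a - 5p - 3r + 7y)

Each term has a factor of 5: -3·5r + 7·5y + 6·5a - 5·5p = 5·(6a - 5p - 3r + 7y).
Since 6a - 5p - 3r + 7y is an integer, 5 ∣ (-3h + 7f + 6t - 5m).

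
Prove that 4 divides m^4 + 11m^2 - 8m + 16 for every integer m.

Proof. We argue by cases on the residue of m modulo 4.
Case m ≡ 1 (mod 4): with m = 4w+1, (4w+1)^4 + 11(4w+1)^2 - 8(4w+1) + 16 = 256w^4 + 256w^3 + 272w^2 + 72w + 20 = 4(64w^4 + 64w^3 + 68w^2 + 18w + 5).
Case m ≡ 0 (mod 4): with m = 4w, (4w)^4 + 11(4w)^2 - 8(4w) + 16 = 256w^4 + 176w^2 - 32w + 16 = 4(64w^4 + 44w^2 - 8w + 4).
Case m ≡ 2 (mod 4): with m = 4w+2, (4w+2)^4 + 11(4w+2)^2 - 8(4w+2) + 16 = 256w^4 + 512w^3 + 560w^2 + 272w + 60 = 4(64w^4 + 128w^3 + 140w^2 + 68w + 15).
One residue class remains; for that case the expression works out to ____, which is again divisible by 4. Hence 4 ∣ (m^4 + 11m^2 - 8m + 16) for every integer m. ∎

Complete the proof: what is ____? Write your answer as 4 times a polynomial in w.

The residues treated are {1, 0, 2}, so the missing case is m ≡ 3 (mod 4); write m = 4w+3.
Then (4w+3)^4 + 11(4w+3)^2 - 8(4w+3) + 16 = 256w^4 + 768w^3 + 1040w^2 + 664w + 172 = 4(64w^4 + 192w^3 + 260w^2 + 166w + 43).

4(64w^4 + 192w^3 + 260w^2 + 166w + 43)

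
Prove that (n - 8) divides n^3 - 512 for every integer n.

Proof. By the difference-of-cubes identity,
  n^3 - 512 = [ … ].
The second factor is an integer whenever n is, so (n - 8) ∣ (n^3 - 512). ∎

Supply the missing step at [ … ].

a^3 - b^3 = (a - b)(a^2 + ab + b^2). With a = n, b = 8:
n^3 - 512 = (n - 8)(n^2 + 8n + 64).

(n - 8)(n^2 + 8n + 64)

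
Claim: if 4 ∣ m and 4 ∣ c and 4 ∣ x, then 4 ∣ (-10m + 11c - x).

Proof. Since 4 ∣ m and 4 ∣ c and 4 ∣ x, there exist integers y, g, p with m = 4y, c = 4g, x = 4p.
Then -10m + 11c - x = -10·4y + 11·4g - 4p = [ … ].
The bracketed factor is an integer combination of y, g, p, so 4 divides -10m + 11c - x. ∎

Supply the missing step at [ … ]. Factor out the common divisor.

Pull the common 4 out of every term: -10·4y + 11·4g - 4p = 4(11g - p - 10y).
11g - p - 10y is an integer, which exhibits the divisibility.

4(11g - p - 10y)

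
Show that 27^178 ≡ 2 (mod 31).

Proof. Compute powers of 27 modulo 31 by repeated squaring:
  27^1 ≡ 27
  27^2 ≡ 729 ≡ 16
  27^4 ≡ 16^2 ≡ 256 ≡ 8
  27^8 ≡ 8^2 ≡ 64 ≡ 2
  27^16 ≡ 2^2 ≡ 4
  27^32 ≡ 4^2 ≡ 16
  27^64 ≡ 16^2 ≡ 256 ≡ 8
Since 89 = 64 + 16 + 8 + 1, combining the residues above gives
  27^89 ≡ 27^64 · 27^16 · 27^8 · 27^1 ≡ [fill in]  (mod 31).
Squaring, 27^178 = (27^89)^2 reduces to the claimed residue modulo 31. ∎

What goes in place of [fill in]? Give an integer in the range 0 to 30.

23

Multiply the listed residues: 8 · 4 · 2 · 27 = 32 → 64 → 1728.
Reducing modulo 31: 1728 = 55·31 + 23, so 27^89 ≡ 23.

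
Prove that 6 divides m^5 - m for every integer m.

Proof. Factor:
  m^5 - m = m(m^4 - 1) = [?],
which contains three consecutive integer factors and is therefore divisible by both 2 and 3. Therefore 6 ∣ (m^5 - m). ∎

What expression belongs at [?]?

m^4 - 1 = (m^2 - 1)(m^2 + 1), and m^2 - 1 = (m-1)(m+1).
So m(m^4 - 1) = (m - 1)m(m + 1)(m^2 + 1).

(m - 1)m(m + 1)(m^2 + 1)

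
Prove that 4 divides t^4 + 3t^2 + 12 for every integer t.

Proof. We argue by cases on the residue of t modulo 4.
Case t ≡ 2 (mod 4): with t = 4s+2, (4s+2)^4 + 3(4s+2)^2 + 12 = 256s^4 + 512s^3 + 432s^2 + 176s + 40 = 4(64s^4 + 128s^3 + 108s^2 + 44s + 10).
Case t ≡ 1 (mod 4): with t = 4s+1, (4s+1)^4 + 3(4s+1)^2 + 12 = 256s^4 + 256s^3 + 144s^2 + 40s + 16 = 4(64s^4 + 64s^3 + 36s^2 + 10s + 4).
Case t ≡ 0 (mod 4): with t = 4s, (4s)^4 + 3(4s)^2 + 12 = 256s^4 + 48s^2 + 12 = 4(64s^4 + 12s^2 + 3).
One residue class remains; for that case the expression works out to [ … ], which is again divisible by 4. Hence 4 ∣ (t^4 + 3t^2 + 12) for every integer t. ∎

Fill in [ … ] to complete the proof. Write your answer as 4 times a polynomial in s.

4(64s^4 + 192s^3 + 228s^2 + 126s + 30)

The residues treated are {2, 1, 0}, so the missing case is t ≡ 3 (mod 4); write t = 4s+3.
Then (4s+3)^4 + 3(4s+3)^2 + 12 = 256s^4 + 768s^3 + 912s^2 + 504s + 120 = 4(64s^4 + 192s^3 + 228s^2 + 126s + 30).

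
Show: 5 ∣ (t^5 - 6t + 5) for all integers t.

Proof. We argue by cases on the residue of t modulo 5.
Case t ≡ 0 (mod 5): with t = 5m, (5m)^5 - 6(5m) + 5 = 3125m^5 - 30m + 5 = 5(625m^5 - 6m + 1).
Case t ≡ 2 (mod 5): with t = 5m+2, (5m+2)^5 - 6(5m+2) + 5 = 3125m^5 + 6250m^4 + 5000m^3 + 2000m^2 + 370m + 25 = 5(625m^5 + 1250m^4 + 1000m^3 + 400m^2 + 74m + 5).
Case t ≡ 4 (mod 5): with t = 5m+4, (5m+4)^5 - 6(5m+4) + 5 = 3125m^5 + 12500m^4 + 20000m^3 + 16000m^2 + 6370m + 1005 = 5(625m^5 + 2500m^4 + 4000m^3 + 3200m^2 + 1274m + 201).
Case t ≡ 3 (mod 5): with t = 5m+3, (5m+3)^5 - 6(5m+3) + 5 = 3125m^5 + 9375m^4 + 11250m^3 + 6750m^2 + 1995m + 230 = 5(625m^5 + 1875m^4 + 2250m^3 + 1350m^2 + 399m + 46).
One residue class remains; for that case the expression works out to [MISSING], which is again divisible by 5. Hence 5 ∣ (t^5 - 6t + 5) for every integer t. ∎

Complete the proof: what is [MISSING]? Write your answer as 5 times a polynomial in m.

5(625m^5 + 625m^4 + 250m^3 + 50m^2 - m)

The residues treated are {0, 2, 4, 3}, so the missing case is t ≡ 1 (mod 5); write t = 5m+1.
Then (5m+1)^5 - 6(5m+1) + 5 = 3125m^5 + 3125m^4 + 1250m^3 + 250m^2 - 5m = 5(625m^5 + 625m^4 + 250m^3 + 50m^2 - m).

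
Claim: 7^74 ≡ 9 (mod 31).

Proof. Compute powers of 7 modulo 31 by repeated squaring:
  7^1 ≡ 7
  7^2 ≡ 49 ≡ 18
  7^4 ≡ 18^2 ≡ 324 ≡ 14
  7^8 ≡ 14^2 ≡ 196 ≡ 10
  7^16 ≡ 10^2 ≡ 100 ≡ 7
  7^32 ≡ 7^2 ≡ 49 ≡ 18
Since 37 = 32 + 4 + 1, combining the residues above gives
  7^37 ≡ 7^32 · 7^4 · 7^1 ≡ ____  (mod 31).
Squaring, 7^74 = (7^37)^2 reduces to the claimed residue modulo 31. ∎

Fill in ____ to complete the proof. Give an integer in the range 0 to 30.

28

7^32 · 7^4 · 7^1 ≡ 18 · 14 · 7 = 1764.
1764 mod 31 = 28, so 7^37 ≡ 28 (mod 31).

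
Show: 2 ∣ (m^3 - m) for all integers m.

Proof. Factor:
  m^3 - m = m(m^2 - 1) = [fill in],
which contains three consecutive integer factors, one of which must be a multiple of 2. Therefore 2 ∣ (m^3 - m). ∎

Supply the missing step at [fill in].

(m - 1)m(m + 1)

m(m^2 - 1) = m(m - 1)(m + 1) = (m - 1)m(m + 1).
These three factors are consecutive integers, so their product is divisible by 2.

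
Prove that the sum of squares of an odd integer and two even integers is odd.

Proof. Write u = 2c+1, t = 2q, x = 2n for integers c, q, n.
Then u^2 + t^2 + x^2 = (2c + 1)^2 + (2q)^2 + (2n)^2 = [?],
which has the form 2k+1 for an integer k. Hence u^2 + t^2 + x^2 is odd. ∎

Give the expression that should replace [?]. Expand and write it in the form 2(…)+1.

2(2c^2 + 2c + 2n^2 + 2q^2) + 1

Expanding: (2c + 1)^2 + (2q)^2 + (2n)^2 = 4c^2 + 4c + 4n^2 + 4q^2 + 1.
Every term except the constant is even, so this is 2(2c^2 + 2c + 2n^2 + 2q^2) + 1,
and 2c^2 + 2c + 2n^2 + 2q^2 ∈ ℤ gives the required form.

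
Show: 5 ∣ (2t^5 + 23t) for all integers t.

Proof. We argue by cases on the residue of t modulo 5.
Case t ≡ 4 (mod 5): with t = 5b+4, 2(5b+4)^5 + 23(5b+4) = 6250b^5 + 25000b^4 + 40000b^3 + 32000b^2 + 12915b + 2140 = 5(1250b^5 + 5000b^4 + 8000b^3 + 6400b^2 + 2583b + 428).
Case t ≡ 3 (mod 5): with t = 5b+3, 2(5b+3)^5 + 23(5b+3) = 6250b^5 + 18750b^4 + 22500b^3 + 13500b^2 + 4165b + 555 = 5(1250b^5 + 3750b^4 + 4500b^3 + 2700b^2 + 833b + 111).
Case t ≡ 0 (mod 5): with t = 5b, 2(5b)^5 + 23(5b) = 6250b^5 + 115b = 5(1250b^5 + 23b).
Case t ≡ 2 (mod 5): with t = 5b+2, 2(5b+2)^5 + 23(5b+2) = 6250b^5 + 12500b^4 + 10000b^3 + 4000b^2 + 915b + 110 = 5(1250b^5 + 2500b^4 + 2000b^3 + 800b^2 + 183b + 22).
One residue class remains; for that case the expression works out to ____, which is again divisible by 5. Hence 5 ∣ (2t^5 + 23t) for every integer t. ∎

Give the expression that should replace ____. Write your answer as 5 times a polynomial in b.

The residues treated are {4, 3, 0, 2}, so the missing case is t ≡ 1 (mod 5); write t = 5b+1.
Then 2(5b+1)^5 + 23(5b+1) = 6250b^5 + 6250b^4 + 2500b^3 + 500b^2 + 165b + 25 = 5(1250b^5 + 1250b^4 + 500b^3 + 100b^2 + 33b + 5).

5(1250b^5 + 1250b^4 + 500b^3 + 100b^2 + 33b + 5)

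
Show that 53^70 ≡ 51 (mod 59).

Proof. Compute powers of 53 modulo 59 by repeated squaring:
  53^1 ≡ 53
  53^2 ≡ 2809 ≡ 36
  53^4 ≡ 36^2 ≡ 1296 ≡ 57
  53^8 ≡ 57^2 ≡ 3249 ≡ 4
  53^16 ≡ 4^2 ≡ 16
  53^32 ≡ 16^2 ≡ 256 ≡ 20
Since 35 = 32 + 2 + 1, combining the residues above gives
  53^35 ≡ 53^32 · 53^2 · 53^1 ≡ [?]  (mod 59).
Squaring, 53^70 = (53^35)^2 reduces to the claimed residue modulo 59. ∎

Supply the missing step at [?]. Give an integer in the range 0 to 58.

53^32 · 53^2 · 53^1 ≡ 20 · 36 · 53 = 38160.
38160 mod 59 = 46, so 53^35 ≡ 46 (mod 59).

46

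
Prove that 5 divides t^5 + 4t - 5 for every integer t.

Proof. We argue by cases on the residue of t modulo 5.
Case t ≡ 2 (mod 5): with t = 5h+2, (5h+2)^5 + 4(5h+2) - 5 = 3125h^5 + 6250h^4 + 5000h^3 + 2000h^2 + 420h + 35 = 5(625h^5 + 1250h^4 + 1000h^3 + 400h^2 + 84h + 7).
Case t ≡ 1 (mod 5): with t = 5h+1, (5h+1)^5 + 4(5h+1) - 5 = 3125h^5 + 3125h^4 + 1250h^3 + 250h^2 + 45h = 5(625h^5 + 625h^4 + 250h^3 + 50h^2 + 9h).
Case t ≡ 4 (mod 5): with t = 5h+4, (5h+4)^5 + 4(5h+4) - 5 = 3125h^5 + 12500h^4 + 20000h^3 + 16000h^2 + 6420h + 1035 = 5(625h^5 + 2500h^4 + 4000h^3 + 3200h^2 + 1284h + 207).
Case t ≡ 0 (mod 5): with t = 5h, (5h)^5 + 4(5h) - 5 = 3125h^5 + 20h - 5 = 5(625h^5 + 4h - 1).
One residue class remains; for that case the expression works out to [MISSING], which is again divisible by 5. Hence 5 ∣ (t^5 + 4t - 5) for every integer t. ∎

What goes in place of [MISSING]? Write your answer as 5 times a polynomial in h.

The residues treated are {2, 1, 4, 0}, so the missing case is t ≡ 3 (mod 5); write t = 5h+3.
Then (5h+3)^5 + 4(5h+3) - 5 = 3125h^5 + 9375h^4 + 11250h^3 + 6750h^2 + 2045h + 250 = 5(625h^5 + 1875h^4 + 2250h^3 + 1350h^2 + 409h + 50).

5(625h^5 + 1875h^4 + 2250h^3 + 1350h^2 + 409h + 50)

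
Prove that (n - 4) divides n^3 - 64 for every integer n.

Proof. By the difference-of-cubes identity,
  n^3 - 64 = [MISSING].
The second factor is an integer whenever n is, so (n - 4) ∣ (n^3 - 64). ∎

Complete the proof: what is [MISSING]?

Polynomial division of n^3 - 64 by n - 4 leaves remainder 0 and quotient n^2 + 4n + 16.
Hence n^3 - 64 = (n - 4)(n^2 + 4n + 16).

(n - 4)(n^2 + 4n + 16)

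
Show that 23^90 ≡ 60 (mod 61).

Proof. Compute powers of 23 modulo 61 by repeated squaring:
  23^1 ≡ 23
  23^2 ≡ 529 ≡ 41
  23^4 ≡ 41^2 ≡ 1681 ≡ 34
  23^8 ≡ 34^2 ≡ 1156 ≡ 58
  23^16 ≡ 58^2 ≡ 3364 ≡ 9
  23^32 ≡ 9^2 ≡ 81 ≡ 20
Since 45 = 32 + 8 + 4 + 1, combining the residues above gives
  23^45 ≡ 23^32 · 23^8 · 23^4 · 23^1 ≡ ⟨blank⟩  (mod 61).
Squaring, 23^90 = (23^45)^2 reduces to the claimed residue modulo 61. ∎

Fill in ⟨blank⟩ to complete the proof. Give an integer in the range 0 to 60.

Multiply the listed residues: 20 · 58 · 34 · 23 = 1160 → 39440 → 907120.
Reducing modulo 61: 907120 = 14870·61 + 50, so 23^45 ≡ 50.

50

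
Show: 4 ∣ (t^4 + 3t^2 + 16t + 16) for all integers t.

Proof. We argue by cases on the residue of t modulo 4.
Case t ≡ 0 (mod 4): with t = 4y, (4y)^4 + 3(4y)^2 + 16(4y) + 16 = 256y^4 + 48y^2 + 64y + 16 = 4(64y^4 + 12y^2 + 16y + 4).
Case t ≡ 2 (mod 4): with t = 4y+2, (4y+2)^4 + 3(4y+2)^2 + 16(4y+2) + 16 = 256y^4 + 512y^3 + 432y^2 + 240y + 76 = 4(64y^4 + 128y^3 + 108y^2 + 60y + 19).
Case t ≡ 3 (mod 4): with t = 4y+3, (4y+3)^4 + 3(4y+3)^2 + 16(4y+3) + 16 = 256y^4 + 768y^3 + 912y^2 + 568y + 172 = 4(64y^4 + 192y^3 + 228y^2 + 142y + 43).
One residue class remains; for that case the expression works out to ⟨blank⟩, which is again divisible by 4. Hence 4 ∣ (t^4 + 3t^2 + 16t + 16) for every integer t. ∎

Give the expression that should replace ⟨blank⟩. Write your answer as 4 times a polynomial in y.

Only t ≡ 1 (mod 4) is unaccounted for. Put t = 4y+1:
(4y+1)^4 + 3(4y+1)^2 + 16(4y+1) + 16 expands to 256y^4 + 256y^3 + 144y^2 + 104y + 36,
and factoring out 4 leaves 4(64y^4 + 64y^3 + 36y^2 + 26y + 9).

4(64y^4 + 64y^3 + 36y^2 + 26y + 9)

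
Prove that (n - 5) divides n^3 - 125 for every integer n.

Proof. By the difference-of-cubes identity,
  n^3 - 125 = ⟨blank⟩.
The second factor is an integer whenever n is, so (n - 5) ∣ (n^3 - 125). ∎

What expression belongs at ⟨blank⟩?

Polynomial division of n^3 - 125 by n - 5 leaves remainder 0 and quotient n^2 + 5n + 25.
Hence n^3 - 125 = (n - 5)(n^2 + 5n + 25).

(n - 5)(n^2 + 5n + 25)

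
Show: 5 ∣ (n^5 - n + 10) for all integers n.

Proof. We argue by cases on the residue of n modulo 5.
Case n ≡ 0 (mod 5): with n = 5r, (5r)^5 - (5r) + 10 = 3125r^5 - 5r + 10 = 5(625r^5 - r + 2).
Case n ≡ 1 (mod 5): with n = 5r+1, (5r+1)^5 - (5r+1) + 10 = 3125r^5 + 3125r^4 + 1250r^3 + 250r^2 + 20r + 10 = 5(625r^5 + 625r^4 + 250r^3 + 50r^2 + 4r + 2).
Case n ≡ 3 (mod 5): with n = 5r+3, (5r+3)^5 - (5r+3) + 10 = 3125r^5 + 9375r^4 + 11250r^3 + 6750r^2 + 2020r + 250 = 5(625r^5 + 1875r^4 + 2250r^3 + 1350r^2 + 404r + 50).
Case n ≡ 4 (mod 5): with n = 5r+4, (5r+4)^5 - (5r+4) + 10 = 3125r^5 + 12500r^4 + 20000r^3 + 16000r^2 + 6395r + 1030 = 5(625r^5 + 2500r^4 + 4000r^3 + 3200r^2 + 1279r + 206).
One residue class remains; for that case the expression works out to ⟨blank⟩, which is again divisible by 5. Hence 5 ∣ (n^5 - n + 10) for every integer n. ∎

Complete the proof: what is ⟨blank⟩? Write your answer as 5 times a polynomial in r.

5(625r^5 + 1250r^4 + 1000r^3 + 400r^2 + 79r + 8)

Only n ≡ 2 (mod 5) is unaccounted for. Put n = 5r+2:
(5r+2)^5 - (5r+2) + 10 expands to 3125r^5 + 6250r^4 + 5000r^3 + 2000r^2 + 395r + 40,
and factoring out 5 leaves 5(625r^5 + 1250r^4 + 1000r^3 + 400r^2 + 79r + 8).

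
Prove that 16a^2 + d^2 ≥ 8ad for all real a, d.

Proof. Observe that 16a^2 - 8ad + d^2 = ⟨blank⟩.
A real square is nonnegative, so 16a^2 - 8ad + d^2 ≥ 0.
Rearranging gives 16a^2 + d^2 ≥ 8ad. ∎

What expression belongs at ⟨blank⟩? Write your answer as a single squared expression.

(4a - d)^2

16a^2 - 8ad + d^2 is a perfect-square trinomial: the outer terms are (4a)^2 and (d)^2, and the cross term is -2·4a·d.
So 16a^2 - 8ad + d^2 = (4a - d)^2 ≥ 0.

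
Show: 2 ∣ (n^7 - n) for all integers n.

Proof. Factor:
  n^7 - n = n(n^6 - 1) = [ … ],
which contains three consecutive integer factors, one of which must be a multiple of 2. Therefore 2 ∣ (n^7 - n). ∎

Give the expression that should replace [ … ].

(n - 1)n(n + 1)(n^4 + n^2 + 1)

n^6 - 1 = (n^2 - 1)(n^4 + n^2 + 1), and n^2 - 1 = (n-1)(n+1).
So n(n^6 - 1) = (n - 1)n(n + 1)(n^4 + n^2 + 1).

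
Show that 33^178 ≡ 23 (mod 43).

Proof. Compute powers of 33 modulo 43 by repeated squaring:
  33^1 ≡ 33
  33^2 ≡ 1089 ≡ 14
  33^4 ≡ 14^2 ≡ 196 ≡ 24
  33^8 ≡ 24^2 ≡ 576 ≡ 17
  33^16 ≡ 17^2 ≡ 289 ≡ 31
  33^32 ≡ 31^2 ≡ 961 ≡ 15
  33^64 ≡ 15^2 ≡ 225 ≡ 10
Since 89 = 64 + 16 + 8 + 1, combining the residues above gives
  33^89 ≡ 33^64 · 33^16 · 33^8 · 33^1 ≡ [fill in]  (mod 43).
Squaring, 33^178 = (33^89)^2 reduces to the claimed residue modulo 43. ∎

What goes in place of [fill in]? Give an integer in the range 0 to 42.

18

Multiply the listed residues: 10 · 31 · 17 · 33 = 310 → 5270 → 173910.
Reducing modulo 43: 173910 = 4044·43 + 18, so 33^89 ≡ 18.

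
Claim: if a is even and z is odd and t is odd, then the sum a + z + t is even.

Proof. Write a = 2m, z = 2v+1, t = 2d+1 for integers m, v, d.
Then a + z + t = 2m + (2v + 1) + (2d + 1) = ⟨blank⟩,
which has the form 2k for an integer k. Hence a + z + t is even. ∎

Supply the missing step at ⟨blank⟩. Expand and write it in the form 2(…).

Expanding: 2m + (2v + 1) + (2d + 1) = 2d + 2m + 2v + 2.
Every term is even; pulling out the factor of 2 gives 2(d + m + v + 1).

2(d + m + v + 1)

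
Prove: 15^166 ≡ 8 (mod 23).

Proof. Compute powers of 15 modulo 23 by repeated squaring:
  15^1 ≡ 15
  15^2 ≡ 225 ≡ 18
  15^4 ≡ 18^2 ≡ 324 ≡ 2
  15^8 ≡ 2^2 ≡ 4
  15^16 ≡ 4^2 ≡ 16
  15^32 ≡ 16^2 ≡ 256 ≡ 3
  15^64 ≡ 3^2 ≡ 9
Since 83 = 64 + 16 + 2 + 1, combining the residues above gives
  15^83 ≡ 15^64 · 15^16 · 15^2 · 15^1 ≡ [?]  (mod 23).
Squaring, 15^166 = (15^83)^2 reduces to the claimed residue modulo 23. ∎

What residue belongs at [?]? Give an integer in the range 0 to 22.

Multiply the listed residues: 9 · 16 · 18 · 15 = 144 → 2592 → 38880.
Reducing modulo 23: 38880 = 1690·23 + 10, so 15^83 ≡ 10.

10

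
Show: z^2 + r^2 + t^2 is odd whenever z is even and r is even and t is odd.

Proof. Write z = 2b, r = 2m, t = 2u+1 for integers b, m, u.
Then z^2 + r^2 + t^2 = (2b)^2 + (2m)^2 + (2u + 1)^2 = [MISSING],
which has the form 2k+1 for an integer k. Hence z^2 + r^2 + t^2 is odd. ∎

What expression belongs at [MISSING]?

(2b)^2 + (2m)^2 + (2u + 1)^2 = 4b^2 + 4m^2 + 4u^2 + 4u + 1
= 2(2b^2 + 2m^2 + 2u^2 + 2u) + 1.
Since 2b^2 + 2m^2 + 2u^2 + 2u is an integer, the sum of squares is of the form 2k+1 for an integer k.

2(2b^2 + 2m^2 + 2u^2 + 2u) + 1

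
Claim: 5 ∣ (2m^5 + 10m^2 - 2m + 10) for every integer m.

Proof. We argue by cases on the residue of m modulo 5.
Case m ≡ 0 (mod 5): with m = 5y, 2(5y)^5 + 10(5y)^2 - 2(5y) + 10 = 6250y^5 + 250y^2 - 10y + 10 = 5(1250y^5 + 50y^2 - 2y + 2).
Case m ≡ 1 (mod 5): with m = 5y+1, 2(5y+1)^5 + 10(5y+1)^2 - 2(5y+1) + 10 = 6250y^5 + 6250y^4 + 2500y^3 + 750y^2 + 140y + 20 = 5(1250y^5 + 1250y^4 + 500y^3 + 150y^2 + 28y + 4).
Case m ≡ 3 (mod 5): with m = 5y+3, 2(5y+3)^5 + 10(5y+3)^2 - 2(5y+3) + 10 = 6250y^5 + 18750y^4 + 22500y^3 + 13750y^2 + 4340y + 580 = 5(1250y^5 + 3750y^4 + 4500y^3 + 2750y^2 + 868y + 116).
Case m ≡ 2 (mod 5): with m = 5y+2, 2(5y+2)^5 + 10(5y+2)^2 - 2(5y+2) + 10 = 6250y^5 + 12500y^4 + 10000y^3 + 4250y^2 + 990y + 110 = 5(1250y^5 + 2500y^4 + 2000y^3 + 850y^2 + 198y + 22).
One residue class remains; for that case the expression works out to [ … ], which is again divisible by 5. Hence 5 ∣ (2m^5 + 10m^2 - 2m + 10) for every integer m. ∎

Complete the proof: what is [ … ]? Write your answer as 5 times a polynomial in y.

5(1250y^5 + 5000y^4 + 8000y^3 + 6450y^2 + 2638y + 442)

The residues treated are {0, 1, 3, 2}, so the missing case is m ≡ 4 (mod 5); write m = 5y+4.
Then 2(5y+4)^5 + 10(5y+4)^2 - 2(5y+4) + 10 = 6250y^5 + 25000y^4 + 40000y^3 + 32250y^2 + 13190y + 2210 = 5(1250y^5 + 5000y^4 + 8000y^3 + 6450y^2 + 2638y + 442).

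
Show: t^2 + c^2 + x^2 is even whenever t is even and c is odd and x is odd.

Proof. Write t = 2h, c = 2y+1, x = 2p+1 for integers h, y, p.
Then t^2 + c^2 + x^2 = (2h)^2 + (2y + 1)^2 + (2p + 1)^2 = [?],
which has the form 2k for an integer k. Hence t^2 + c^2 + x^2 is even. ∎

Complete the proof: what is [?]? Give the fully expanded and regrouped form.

2(2h^2 + 2p^2 + 2p + 2y^2 + 2y + 1)

(2h)^2 + (2y + 1)^2 + (2p + 1)^2 = 4h^2 + 4p^2 + 4p + 4y^2 + 4y + 2
= 2(2h^2 + 2p^2 + 2p + 2y^2 + 2y + 1).
Since 2h^2 + 2p^2 + 2p + 2y^2 + 2y + 1 is an integer, the sum of squares is of the form 2k for an integer k.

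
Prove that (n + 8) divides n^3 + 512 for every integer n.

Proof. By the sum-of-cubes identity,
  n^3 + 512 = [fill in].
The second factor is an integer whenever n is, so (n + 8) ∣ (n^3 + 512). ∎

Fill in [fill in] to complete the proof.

Polynomial division of n^3 + 512 by n + 8 leaves remainder 0 and quotient n^2 - 8n + 64.
Hence n^3 + 512 = (n + 8)(n^2 - 8n + 64).

(n + 8)(n^2 - 8n + 64)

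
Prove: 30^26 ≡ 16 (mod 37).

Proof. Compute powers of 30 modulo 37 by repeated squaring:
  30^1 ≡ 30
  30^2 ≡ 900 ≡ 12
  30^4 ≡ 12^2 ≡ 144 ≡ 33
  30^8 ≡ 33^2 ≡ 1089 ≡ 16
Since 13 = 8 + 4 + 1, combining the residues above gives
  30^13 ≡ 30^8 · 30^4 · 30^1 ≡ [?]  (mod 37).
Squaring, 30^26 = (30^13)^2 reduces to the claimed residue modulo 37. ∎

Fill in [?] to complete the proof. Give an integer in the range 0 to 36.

Multiply the listed residues: 16 · 33 · 30 = 528 → 15840.
Reducing modulo 37: 15840 = 428·37 + 4, so 30^13 ≡ 4.

4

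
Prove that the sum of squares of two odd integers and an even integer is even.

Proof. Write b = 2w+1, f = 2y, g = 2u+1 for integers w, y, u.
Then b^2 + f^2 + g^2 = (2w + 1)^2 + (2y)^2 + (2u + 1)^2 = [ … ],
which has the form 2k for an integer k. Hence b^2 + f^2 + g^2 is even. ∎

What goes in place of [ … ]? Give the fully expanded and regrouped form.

2(2u^2 + 2u + 2w^2 + 2w + 2y^2 + 1)

(2w + 1)^2 + (2y)^2 + (2u + 1)^2 = 4u^2 + 4u + 4w^2 + 4w + 4y^2 + 2
= 2(2u^2 + 2u + 2w^2 + 2w + 2y^2 + 1).
Since 2u^2 + 2u + 2w^2 + 2w + 2y^2 + 1 is an integer, the sum of squares is of the form 2k for an integer k.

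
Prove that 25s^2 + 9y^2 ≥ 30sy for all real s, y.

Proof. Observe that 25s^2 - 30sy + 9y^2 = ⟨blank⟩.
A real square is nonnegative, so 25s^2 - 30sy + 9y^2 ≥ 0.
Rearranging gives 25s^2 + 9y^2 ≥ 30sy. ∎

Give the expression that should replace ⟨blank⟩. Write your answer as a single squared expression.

25s^2 - 30sy + 9y^2 is a perfect-square trinomial: the outer terms are (5s)^2 and (3y)^2, and the cross term is -2·5s·3y.
So 25s^2 - 30sy + 9y^2 = (5s - 3y)^2 ≥ 0.

(5s - 3y)^2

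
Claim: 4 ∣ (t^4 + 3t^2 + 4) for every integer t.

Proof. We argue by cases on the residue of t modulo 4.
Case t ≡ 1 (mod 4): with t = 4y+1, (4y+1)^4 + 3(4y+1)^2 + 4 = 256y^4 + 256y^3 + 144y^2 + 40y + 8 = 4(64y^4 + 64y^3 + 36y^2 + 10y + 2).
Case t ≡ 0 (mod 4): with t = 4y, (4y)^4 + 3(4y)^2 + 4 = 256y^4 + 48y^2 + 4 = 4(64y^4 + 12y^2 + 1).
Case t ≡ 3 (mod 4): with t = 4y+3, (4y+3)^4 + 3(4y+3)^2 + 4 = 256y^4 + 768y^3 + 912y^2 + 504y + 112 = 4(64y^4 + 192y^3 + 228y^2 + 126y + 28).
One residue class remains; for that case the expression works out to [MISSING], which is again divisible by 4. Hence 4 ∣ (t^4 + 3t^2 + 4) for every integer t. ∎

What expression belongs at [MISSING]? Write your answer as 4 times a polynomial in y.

Only t ≡ 2 (mod 4) is unaccounted for. Put t = 4y+2:
(4y+2)^4 + 3(4y+2)^2 + 4 expands to 256y^4 + 512y^3 + 432y^2 + 176y + 32,
and factoring out 4 leaves 4(64y^4 + 128y^3 + 108y^2 + 44y + 8).

4(64y^4 + 128y^3 + 108y^2 + 44y + 8)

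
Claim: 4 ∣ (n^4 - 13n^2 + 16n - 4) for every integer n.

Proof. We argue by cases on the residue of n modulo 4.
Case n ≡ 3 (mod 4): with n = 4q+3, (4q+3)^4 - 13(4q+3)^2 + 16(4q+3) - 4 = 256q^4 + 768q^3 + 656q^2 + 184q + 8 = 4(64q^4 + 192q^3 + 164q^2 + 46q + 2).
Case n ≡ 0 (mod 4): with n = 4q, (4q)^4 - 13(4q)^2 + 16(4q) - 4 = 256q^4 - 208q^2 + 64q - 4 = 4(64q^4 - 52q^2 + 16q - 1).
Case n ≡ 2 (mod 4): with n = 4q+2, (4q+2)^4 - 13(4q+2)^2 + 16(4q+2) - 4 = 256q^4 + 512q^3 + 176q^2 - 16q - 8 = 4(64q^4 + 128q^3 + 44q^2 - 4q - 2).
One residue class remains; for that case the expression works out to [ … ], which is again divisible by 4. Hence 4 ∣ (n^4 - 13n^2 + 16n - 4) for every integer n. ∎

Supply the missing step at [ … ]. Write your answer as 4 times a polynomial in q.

4(64q^4 + 64q^3 - 28q^2 - 6q)

The residues treated are {3, 0, 2}, so the missing case is n ≡ 1 (mod 4); write n = 4q+1.
Then (4q+1)^4 - 13(4q+1)^2 + 16(4q+1) - 4 = 256q^4 + 256q^3 - 112q^2 - 24q = 4(64q^4 + 64q^3 - 28q^2 - 6q).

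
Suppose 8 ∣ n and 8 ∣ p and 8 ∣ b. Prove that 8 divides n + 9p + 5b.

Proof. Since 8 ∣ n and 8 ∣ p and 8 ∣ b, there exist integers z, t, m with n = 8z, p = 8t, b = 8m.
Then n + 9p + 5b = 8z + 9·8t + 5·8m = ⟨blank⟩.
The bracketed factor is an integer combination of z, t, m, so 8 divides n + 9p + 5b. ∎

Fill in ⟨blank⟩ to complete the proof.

Each term has a factor of 8: 8z + 9·8t + 5·8m = 8·(5m + 9t + z).
Since 5m + 9t + z is an integer, 8 ∣ (n + 9p + 5b).

8(5m + 9t + z)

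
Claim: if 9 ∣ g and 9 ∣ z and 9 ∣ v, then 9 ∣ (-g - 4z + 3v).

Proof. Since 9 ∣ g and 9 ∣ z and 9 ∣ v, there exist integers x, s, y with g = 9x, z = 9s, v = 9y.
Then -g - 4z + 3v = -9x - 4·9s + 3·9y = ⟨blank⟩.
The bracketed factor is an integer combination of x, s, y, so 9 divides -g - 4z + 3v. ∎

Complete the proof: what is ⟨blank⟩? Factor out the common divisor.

9(-4s - x + 3y)

Pull the common 9 out of every term: -9x - 4·9s + 3·9y = 9(-4s - x + 3y).
-4s - x + 3y is an integer, which exhibits the divisibility.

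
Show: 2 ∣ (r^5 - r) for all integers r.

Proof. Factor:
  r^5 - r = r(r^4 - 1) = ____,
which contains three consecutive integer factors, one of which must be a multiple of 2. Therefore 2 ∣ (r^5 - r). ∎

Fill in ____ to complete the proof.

(r - 1)r(r + 1)(r^2 + 1)

r^4 - 1 = (r^2 - 1)(r^2 + 1), and r^2 - 1 = (r-1)(r+1).
So r(r^4 - 1) = (r - 1)r(r + 1)(r^2 + 1).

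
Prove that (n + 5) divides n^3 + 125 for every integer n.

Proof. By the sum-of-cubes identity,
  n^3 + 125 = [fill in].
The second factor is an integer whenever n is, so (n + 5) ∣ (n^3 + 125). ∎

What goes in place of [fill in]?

a^3 + b^3 = (a + b)(a^2 - ab + b^2). With a = n, b = 5:
n^3 + 125 = (n + 5)(n^2 - 5n + 25).

(n + 5)(n^2 - 5n + 25)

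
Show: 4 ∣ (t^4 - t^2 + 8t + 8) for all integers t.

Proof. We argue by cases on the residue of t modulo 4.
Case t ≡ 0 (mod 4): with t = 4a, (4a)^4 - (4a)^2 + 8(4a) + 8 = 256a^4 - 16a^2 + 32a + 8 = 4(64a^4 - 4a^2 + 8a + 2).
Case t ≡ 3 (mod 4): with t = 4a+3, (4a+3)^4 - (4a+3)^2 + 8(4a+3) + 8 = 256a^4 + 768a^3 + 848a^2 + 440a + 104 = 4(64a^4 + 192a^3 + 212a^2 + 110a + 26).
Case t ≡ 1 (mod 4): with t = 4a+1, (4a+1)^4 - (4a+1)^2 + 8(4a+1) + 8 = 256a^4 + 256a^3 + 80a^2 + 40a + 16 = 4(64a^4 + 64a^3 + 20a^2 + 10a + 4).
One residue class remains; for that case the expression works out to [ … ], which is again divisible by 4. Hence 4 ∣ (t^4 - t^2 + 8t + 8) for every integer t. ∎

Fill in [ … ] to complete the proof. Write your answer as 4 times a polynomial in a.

Only t ≡ 2 (mod 4) is unaccounted for. Put t = 4a+2:
(4a+2)^4 - (4a+2)^2 + 8(4a+2) + 8 expands to 256a^4 + 512a^3 + 368a^2 + 144a + 36,
and factoring out 4 leaves 4(64a^4 + 128a^3 + 92a^2 + 36a + 9).

4(64a^4 + 128a^3 + 92a^2 + 36a + 9)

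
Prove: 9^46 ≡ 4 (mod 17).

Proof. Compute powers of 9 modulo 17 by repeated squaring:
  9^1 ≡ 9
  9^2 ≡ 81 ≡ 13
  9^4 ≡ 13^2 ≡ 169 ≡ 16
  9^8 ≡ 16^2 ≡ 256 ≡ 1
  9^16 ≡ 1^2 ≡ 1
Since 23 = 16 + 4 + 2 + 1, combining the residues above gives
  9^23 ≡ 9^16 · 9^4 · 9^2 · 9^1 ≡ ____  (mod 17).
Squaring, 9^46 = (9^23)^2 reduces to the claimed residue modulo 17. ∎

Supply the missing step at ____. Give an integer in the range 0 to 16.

2

Multiply the listed residues: 1 · 16 · 13 · 9 = 16 → 208 → 1872.
Reducing modulo 17: 1872 = 110·17 + 2, so 9^23 ≡ 2.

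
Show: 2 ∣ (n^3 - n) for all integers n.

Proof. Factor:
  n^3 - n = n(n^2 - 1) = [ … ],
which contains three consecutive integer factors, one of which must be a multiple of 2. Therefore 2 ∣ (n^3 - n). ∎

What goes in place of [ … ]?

(n - 1)n(n + 1)

n(n^2 - 1) = n(n - 1)(n + 1) = (n - 1)n(n + 1).
These three factors are consecutive integers, so their product is divisible by 2.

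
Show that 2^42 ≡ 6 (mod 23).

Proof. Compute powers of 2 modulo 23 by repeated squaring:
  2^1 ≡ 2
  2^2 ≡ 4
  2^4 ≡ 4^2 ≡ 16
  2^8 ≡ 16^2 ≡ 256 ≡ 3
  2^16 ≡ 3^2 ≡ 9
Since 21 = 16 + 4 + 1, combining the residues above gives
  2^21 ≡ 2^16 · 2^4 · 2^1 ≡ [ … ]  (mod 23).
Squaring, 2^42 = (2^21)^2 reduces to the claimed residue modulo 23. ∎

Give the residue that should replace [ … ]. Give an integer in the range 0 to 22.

12

2^16 · 2^4 · 2^1 ≡ 9 · 16 · 2 = 288.
288 mod 23 = 12, so 2^21 ≡ 12 (mod 23).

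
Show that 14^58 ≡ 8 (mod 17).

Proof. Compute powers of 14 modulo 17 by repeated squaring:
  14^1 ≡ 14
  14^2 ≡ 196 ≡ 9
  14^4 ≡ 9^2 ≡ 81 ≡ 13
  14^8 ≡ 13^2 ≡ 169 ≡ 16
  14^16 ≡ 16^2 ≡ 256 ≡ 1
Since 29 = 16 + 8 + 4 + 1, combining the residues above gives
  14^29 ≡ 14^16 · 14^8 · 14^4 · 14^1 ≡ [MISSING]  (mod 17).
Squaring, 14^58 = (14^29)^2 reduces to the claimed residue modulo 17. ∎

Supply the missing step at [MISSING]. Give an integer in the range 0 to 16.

5

14^16 · 14^8 · 14^4 · 14^1 ≡ 1 · 16 · 13 · 14 = 2912.
2912 mod 17 = 5, so 14^29 ≡ 5 (mod 17).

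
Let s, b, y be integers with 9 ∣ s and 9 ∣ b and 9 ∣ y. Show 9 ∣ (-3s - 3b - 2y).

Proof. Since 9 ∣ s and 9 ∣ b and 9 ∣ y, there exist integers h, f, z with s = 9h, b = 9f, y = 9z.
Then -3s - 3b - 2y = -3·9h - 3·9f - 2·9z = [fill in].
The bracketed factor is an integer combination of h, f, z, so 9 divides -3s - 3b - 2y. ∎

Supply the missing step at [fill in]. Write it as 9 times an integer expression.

9(-3f - 3h - 2z)

Pull the common 9 out of every term: -3·9h - 3·9f - 2·9z = 9(-3f - 3h - 2z).
-3f - 3h - 2z is an integer, which exhibits the divisibility.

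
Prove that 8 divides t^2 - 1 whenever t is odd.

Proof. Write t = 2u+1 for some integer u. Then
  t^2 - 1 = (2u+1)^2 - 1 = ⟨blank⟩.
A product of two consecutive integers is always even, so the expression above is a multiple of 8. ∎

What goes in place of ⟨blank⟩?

4u(u + 1)

(2u+1)^2 - 1 = 4u^2 + 4u + 1 - 1 = 4u^2 + 4u = 4u(u+1).
Since u and u+1 are consecutive, u(u+1) is even, and 4·(even) is a multiple of 8.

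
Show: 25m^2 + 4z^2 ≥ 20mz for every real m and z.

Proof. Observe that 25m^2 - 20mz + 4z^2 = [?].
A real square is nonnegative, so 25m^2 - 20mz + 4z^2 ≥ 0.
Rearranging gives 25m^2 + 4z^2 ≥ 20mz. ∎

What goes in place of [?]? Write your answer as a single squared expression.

25m^2 - 20mz + 4z^2 is a perfect-square trinomial: the outer terms are (5m)^2 and (2z)^2, and the cross term is -2·5m·2z.
So 25m^2 - 20mz + 4z^2 = (5m - 2z)^2 ≥ 0.

(5m - 2z)^2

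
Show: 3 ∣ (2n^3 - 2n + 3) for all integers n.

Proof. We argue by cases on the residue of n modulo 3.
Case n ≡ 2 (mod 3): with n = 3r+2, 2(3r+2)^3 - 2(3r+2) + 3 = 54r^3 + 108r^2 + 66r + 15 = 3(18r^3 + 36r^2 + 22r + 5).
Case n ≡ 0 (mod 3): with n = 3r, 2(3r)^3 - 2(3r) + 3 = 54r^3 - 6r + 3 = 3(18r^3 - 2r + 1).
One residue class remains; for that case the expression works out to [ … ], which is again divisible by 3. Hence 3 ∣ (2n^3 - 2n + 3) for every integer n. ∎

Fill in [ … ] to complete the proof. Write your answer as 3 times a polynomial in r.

Only n ≡ 1 (mod 3) is unaccounted for. Put n = 3r+1:
2(3r+1)^3 - 2(3r+1) + 3 expands to 54r^3 + 54r^2 + 12r + 3,
and factoring out 3 leaves 3(18r^3 + 18r^2 + 4r + 1).

3(18r^3 + 18r^2 + 4r + 1)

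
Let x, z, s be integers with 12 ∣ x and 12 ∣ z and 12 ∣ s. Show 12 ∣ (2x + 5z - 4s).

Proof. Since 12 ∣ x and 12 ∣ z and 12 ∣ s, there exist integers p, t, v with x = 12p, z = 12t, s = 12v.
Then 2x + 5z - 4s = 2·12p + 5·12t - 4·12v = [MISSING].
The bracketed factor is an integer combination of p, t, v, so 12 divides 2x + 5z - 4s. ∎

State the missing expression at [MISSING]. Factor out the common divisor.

12(2p + 5t - 4v)

Each term has a factor of 12: 2·12p + 5·12t - 4·12v = 12·(2p + 5t - 4v).
Since 2p + 5t - 4v is an integer, 12 ∣ (2x + 5z - 4s).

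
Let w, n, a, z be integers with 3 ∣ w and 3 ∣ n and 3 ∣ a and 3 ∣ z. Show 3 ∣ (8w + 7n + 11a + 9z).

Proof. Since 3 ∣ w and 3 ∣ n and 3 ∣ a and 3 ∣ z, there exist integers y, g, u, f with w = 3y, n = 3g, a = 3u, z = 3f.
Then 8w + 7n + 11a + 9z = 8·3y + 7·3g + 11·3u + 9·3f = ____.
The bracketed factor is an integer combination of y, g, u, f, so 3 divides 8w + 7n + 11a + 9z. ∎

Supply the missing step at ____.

Each term has a factor of 3: 8·3y + 7·3g + 11·3u + 9·3f = 3·(9f + 7g + 11u + 8y).
Since 9f + 7g + 11u + 8y is an integer, 3 ∣ (8w + 7n + 11a + 9z).

3(9f + 7g + 11u + 8y)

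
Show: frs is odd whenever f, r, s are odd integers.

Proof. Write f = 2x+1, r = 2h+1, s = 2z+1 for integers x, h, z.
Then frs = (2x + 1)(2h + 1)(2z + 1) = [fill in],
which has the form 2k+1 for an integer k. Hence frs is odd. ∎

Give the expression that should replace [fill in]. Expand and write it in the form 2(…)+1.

(2x + 1)(2h + 1)(2z + 1) = 8hxz + 4hx + 4hz + 2h + 4xz + 2x + 2z + 1
= 2(4hxz + 2hx + 2hz + h + 2xz + x + z) + 1.
Since 4hxz + 2hx + 2hz + h + 2xz + x + z is an integer, the product is of the form 2k+1 for an integer k.

2(4hxz + 2hx + 2hz + h + 2xz + x + z) + 1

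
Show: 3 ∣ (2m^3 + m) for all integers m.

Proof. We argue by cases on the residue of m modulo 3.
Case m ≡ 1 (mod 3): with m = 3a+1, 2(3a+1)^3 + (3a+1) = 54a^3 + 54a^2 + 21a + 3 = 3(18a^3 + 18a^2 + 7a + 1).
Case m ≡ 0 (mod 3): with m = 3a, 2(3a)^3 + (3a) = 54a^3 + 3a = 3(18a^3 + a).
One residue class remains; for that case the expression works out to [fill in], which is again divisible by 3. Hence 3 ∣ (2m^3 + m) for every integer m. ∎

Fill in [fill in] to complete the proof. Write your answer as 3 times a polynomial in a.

The residues treated are {1, 0}, so the missing case is m ≡ 2 (mod 3); write m = 3a+2.
Then 2(3a+2)^3 + (3a+2) = 54a^3 + 108a^2 + 75a + 18 = 3(18a^3 + 36a^2 + 25a + 6).

3(18a^3 + 36a^2 + 25a + 6)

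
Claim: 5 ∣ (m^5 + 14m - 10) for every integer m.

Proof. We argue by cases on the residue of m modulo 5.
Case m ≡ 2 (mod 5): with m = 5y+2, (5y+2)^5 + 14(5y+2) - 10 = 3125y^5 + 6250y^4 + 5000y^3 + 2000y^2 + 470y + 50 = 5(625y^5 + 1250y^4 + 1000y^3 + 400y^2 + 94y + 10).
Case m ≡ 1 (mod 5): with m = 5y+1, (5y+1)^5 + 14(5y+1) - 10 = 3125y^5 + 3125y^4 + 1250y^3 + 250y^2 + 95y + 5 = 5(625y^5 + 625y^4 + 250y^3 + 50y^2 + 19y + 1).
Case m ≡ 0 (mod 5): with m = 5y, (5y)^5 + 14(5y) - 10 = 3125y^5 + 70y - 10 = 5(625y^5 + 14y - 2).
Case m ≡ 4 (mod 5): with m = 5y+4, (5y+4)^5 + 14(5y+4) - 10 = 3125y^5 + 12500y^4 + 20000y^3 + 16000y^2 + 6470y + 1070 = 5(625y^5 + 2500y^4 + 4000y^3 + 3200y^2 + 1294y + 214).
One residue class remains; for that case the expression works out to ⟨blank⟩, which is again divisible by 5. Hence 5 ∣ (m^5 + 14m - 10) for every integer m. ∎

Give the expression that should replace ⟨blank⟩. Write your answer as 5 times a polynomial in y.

Only m ≡ 3 (mod 5) is unaccounted for. Put m = 5y+3:
(5y+3)^5 + 14(5y+3) - 10 expands to 3125y^5 + 9375y^4 + 11250y^3 + 6750y^2 + 2095y + 275,
and factoring out 5 leaves 5(625y^5 + 1875y^4 + 2250y^3 + 1350y^2 + 419y + 55).

5(625y^5 + 1875y^4 + 2250y^3 + 1350y^2 + 419y + 55)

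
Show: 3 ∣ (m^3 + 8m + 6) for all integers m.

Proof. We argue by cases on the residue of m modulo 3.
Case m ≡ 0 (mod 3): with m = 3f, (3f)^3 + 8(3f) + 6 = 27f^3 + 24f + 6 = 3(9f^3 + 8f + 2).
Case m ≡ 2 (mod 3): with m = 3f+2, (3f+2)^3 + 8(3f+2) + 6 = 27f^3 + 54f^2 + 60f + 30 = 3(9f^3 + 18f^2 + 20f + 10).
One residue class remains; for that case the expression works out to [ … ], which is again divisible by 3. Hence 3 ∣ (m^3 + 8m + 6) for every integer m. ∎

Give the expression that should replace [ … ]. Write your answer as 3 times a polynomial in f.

3(9f^3 + 9f^2 + 11f + 5)

The residues treated are {0, 2}, so the missing case is m ≡ 1 (mod 3); write m = 3f+1.
Then (3f+1)^3 + 8(3f+1) + 6 = 27f^3 + 27f^2 + 33f + 15 = 3(9f^3 + 9f^2 + 11f + 5).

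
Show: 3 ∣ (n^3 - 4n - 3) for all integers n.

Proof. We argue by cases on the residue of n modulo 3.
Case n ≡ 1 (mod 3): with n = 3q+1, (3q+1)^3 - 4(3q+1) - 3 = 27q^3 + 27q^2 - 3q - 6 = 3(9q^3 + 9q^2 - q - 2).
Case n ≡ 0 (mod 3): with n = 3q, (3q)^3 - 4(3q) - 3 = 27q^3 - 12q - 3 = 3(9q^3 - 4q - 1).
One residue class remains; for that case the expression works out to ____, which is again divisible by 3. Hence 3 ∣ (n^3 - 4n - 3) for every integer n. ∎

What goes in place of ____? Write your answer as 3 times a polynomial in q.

3(9q^3 + 18q^2 + 8q - 1)

The residues treated are {1, 0}, so the missing case is n ≡ 2 (mod 3); write n = 3q+2.
Then (3q+2)^3 - 4(3q+2) - 3 = 27q^3 + 54q^2 + 24q - 3 = 3(9q^3 + 18q^2 + 8q - 1).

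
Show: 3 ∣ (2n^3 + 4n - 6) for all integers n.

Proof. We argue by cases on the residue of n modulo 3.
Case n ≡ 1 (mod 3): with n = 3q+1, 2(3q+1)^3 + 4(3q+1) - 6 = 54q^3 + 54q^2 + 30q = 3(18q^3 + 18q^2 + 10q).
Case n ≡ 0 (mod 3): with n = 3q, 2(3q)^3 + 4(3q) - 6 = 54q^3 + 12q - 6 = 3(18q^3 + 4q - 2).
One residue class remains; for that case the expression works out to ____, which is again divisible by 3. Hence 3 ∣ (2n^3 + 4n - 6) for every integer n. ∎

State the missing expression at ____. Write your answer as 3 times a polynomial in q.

The residues treated are {1, 0}, so the missing case is n ≡ 2 (mod 3); write n = 3q+2.
Then 2(3q+2)^3 + 4(3q+2) - 6 = 54q^3 + 108q^2 + 84q + 18 = 3(18q^3 + 36q^2 + 28q + 6).

3(18q^3 + 36q^2 + 28q + 6)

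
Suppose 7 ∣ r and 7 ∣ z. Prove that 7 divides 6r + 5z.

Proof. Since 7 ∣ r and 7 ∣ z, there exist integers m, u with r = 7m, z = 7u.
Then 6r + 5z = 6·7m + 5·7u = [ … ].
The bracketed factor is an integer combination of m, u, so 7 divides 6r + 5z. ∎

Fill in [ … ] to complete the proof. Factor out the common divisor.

Pull the common 7 out of every term: 6·7m + 5·7u = 7(6m + 5u).
6m + 5u is an integer, which exhibits the divisibility.

7(6m + 5u)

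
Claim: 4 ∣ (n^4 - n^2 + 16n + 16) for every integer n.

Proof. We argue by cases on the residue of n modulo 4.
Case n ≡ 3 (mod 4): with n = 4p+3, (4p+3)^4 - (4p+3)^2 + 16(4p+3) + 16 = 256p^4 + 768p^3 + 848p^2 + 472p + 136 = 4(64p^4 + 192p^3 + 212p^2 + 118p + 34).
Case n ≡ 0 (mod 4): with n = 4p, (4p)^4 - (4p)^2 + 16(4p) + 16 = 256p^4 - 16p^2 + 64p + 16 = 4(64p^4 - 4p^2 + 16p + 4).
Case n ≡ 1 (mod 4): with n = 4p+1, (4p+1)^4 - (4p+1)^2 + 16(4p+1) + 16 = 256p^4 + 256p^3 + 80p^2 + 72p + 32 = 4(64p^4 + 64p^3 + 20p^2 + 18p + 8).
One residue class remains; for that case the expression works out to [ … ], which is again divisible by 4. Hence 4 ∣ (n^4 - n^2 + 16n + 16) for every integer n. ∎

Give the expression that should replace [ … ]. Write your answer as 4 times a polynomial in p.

Only n ≡ 2 (mod 4) is unaccounted for. Put n = 4p+2:
(4p+2)^4 - (4p+2)^2 + 16(4p+2) + 16 expands to 256p^4 + 512p^3 + 368p^2 + 176p + 60,
and factoring out 4 leaves 4(64p^4 + 128p^3 + 92p^2 + 44p + 15).

4(64p^4 + 128p^3 + 92p^2 + 44p + 15)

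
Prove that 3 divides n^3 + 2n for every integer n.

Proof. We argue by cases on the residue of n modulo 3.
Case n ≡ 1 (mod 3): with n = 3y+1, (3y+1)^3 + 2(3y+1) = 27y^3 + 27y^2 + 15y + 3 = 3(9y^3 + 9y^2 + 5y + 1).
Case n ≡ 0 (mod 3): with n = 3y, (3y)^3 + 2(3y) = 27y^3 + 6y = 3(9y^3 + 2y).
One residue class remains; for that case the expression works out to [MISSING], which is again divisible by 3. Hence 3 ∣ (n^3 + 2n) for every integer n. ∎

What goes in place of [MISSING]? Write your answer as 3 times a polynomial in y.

Only n ≡ 2 (mod 3) is unaccounted for. Put n = 3y+2:
(3y+2)^3 + 2(3y+2) expands to 27y^3 + 54y^2 + 42y + 12,
and factoring out 3 leaves 3(9y^3 + 18y^2 + 14y + 4).

3(9y^3 + 18y^2 + 14y + 4)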